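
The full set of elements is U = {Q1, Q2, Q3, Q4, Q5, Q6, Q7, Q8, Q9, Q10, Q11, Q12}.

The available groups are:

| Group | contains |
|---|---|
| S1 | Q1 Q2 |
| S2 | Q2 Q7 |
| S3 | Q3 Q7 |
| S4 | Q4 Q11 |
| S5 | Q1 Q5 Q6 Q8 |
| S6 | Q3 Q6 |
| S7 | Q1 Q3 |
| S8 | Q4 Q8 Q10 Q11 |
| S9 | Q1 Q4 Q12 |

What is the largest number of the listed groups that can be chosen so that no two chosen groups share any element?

3

S1, S4, S6 are pairwise disjoint (S1={Q1,Q2}; S4={Q4,Q11}; S6={Q3,Q6}).
Every remaining group overlaps one of these, and no 4 of the listed groups are pairwise disjoint, so 3 is the maximum.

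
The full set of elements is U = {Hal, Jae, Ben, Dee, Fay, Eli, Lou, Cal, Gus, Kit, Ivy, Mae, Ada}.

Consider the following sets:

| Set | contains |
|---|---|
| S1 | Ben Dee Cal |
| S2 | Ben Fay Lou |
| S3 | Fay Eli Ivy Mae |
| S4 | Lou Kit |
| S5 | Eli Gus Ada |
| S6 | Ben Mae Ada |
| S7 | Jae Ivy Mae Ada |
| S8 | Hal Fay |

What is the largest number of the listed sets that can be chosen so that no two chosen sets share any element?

S1, S4, S5, S8 are pairwise disjoint (S1={Ben,Dee,Cal}; S4={Lou,Kit}; S5={Eli,Gus,Ada}; S8={Hal,Fay}).
Every remaining set overlaps one of these, and no 5 of the listed sets are pairwise disjoint, so 4 is the maximum.

4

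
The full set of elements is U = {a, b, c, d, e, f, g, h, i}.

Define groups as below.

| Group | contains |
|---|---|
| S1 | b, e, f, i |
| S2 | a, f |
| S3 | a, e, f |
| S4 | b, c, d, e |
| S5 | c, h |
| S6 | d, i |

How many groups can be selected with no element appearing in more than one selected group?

S2, S5, S6 are pairwise disjoint (S2={a,f}; S5={c,h}; S6={d,i}).
Every remaining group overlaps one of these, and no 4 of the listed groups are pairwise disjoint, so 3 is the maximum.

3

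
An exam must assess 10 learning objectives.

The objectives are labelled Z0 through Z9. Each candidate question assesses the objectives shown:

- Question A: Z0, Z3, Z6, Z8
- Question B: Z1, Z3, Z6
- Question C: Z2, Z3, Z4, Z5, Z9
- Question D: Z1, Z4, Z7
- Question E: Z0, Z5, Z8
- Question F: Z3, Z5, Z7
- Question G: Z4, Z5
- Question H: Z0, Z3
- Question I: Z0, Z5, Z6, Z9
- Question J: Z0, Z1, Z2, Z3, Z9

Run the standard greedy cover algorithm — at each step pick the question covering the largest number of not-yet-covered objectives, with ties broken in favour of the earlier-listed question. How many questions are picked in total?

3

Greedy: pick C (covers 5 new) → pick A (covers 3 new) → pick D (covers 2 new). Total picks: 3.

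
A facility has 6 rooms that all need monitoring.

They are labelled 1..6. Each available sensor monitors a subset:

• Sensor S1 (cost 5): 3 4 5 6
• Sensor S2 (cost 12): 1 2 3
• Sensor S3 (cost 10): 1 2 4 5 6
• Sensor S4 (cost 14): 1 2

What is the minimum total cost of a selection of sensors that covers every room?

S1, S3 together cover every room (S1 ∪ S3 = {1, 2, 3, 4, 5, 6}); total cost 5 + 10 = 15.
No covering selection has total cost below 15.

15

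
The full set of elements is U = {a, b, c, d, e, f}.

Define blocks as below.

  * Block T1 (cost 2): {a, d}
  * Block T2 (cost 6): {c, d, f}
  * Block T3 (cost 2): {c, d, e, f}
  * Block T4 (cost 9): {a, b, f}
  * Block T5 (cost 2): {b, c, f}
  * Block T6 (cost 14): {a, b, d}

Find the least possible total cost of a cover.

6

T1, T3, T5 together cover every element (T1 ∪ T3 ∪ T5 = {a, b, c, d, e, f}); total cost 2 + 2 + 2 = 6.
No covering selection has total cost below 6.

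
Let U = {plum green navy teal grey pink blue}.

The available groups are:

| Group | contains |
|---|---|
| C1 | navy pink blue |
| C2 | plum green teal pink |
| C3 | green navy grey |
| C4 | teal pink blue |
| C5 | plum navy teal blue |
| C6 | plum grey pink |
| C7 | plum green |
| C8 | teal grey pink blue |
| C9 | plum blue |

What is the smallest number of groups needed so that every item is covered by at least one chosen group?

C2 and C3 and C4 together: C2 ∪ C3 ∪ C4 = {plum, green, navy, teal, grey, pink, blue} — every item is covered.
No 2 of the 9 groups cover everything (all 36 combinations miss at least one item), so 3 is optimal.

3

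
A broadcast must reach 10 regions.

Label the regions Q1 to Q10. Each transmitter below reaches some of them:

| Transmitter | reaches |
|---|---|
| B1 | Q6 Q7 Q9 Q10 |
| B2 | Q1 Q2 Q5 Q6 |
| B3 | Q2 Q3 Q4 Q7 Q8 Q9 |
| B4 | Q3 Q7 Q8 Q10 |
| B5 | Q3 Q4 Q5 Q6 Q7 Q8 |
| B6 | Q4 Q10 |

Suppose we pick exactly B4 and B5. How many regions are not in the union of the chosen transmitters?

3

Union of B4, B5 = {Q3, Q4, Q5, Q6, Q7, Q8, Q10}.
Not covered: Q1, Q2, Q9 — 3 regions.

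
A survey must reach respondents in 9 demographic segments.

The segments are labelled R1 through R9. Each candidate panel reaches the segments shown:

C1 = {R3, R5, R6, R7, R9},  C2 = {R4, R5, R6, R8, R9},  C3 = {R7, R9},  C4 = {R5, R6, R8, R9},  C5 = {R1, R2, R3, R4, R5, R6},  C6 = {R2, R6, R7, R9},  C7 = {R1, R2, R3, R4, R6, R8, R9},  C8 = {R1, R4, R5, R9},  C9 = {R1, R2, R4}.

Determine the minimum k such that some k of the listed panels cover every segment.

2

Take {C1, C7}. Their union is {R1, R2, R3, R4, R5, R6, R7, R8, R9}, which is all 9 segments.
No single panel has all 9 segments (the largest, C7, has 7), so 2 is optimal.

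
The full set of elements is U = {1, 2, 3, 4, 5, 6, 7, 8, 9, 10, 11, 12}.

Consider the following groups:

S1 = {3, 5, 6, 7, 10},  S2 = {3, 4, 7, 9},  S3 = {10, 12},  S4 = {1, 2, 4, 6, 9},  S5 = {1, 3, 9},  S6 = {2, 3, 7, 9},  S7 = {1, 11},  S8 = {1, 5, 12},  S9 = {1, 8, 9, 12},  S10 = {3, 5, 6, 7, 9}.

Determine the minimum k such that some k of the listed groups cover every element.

4

S1 and S4 and S7 and S9 together: S1 ∪ S4 ∪ S7 ∪ S9 = {1, 2, 3, 4, 5, 6, 7, 8, 9, 10, 11, 12} — every element is covered.
No 3 of the 10 groups cover everything (all 120 combinations miss at least one element), so 4 is optimal.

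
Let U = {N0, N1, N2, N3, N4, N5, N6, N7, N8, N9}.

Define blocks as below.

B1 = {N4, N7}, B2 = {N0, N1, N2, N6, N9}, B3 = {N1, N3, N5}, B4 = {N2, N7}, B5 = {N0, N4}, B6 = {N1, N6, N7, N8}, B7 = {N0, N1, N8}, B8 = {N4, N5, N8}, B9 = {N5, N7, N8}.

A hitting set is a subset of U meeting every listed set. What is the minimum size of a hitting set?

H = {N1, N4, N7} meets every block (each contains at least one member of H), and |H| = 3.
The blocks B3, B4, B5 are pairwise disjoint, so any hitting set needs a separate element for each — at least 3. Hence 3 is optimal.

3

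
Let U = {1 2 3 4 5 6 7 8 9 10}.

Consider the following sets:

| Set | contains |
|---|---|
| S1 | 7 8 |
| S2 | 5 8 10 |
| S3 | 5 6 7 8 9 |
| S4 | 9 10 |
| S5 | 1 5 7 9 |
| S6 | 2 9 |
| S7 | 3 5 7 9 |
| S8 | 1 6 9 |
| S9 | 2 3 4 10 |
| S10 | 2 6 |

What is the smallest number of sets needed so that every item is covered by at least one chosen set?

3

S3, S5, and S9 cover everything between them: the union {1, 2, 3, 4, 5, 6, 7, 8, 9, 10} is all of U.
Only S9 contains 4, so S9 is forced; the remaining 6 items need at least 2 more sets (each remaining set adds at most 5) — so at least 3 sets are needed, and 3 is optimal.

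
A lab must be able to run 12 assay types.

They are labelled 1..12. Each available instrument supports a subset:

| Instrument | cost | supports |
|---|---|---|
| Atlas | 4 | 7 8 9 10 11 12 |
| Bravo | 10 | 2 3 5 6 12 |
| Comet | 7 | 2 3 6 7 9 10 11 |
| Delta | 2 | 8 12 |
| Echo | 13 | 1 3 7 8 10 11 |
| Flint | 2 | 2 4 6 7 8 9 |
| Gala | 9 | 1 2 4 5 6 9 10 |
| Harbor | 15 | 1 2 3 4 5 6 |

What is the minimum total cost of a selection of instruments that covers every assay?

18

Comet, Delta, Gala together cover every assay (Comet ∪ Delta ∪ Gala = {1, 2, 3, 4, 5, 6, 7, 8, 9, 10, 11, 12}); total cost 7 + 2 + 9 = 18.
The greedy pick Flint, Atlas, Gala, Comet costs 22; no covering selection beats 18.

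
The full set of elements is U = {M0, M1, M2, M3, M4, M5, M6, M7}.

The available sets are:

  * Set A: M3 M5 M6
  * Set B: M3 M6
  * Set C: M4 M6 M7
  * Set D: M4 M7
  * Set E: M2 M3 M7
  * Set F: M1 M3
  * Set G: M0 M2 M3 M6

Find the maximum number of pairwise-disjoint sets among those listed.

2

B, D are pairwise disjoint (B={M3,M6}; D={M4,M7}).
Every remaining set overlaps one of these, and no 3 of the listed sets are pairwise disjoint, so 2 is the maximum.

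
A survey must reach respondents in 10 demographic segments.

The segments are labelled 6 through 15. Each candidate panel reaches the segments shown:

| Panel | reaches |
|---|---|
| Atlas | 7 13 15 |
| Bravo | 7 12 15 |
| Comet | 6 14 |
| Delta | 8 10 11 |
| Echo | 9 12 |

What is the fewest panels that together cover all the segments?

Take {Atlas, Comet, Delta, Echo}. Their union is {6, 7, 8, 9, 10, 11, 12, 13, 14, 15}, which is all 10 segments.
Each panel has at most 3 segments, and 3·3 = 9 < 10 — so at least 4 panels are needed, and 4 is optimal.

4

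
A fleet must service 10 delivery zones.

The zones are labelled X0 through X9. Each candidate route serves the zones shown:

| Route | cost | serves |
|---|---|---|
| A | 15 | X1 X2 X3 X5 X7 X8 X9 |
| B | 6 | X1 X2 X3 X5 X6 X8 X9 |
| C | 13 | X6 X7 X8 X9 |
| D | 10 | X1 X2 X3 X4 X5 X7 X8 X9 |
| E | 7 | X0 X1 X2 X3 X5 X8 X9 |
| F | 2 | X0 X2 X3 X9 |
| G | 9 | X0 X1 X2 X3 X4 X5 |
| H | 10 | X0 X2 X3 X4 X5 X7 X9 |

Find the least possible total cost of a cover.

B, H together cover every zone (B ∪ H = {X0, X1, X2, X3, X4, X5, X6, X7, X8, X9}); total cost 6 + 10 = 16.
The greedy pick F, B, D costs 18; no covering selection beats 16.

16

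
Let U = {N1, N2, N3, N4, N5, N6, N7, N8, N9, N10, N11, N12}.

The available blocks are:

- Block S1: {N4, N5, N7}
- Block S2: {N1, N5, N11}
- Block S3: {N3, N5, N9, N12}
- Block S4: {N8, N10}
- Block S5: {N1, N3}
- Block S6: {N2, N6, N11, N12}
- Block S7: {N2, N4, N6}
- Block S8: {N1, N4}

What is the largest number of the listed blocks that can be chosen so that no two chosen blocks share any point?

S1, S4, S5, S6 are pairwise disjoint (S1={N4,N5,N7}; S4={N8,N10}; S5={N1,N3}; S6={N2,N6,N11,N12}).
Every remaining block overlaps one of these, and no 5 of the listed blocks are pairwise disjoint, so 4 is the maximum.

4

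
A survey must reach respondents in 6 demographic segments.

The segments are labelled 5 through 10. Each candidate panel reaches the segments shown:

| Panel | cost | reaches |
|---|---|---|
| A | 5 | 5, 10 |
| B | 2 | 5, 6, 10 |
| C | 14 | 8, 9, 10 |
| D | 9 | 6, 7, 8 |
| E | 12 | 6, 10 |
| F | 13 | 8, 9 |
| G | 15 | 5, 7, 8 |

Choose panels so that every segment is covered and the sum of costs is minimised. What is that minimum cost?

B, D, F together cover every segment (B ∪ D ∪ F = {5, 6, 7, 8, 9, 10}); total cost 2 + 9 + 13 = 24.
No covering selection has total cost below 24.

24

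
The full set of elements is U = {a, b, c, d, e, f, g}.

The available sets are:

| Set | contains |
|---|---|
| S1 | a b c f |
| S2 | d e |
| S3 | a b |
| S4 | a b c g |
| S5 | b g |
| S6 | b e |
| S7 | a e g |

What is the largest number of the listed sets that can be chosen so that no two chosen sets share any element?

2

S1, S2 are pairwise disjoint (S1={a,b,c,f}; S2={d,e}).
Every remaining set overlaps one of these, and no 3 of the listed sets are pairwise disjoint, so 2 is the maximum.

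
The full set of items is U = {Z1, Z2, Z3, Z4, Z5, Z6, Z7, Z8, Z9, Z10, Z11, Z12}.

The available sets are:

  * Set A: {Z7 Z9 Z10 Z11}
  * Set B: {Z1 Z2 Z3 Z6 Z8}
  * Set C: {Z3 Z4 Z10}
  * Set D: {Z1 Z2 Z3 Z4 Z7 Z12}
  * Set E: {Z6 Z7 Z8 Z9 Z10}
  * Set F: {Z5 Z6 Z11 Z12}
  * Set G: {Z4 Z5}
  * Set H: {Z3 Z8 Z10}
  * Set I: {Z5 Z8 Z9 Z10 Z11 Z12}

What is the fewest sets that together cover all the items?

3

Take {D, E, F}. Their union is {Z1, Z2, Z3, Z4, Z5, Z6, Z7, Z8, Z9, Z10, Z11, Z12}, which is all 12 items.
No 2 of the 9 sets cover everything (all 36 combinations miss at least one item), so 3 is optimal.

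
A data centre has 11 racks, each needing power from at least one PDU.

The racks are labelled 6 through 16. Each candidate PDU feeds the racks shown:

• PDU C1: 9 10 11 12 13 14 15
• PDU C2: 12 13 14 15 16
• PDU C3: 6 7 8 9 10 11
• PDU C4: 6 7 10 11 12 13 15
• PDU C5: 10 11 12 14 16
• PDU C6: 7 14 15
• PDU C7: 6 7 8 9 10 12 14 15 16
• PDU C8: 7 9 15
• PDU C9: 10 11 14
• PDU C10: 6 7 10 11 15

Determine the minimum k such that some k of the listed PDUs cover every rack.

Take {C4, C7}. Their union is {6, 7, 8, 9, 10, 11, 12, 13, 14, 15, 16}, which is all 11 racks.
No single PDU has all 11 racks (the largest, C7, has 9), so 2 is optimal.

2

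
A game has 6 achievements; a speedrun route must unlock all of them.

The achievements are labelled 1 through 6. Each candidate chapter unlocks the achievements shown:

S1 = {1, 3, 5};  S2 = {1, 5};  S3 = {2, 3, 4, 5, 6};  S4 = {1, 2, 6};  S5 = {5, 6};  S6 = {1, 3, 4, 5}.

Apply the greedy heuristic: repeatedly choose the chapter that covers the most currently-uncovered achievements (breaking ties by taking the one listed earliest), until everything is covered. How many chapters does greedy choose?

2

Greedy: pick S3 (covers 5 new) → pick S1 (covers 1 new). Total picks: 2.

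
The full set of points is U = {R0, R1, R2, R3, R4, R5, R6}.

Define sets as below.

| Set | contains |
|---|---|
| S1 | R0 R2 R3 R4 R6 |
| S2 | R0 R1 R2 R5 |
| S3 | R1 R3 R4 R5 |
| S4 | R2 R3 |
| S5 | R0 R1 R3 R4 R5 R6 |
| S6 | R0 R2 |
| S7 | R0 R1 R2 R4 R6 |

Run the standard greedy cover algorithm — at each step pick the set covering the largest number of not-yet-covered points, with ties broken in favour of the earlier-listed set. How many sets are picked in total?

2

Greedy: pick S5 (covers 6 new) → pick S1 (covers 1 new). Total picks: 2.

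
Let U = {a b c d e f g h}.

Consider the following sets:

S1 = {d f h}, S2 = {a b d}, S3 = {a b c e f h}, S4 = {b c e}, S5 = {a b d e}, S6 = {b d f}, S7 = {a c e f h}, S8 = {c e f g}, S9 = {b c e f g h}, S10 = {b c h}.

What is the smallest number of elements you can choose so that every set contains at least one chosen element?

T = {c, d} meets every set (each contains at least one member of T), and |T| = 2.
The sets S1, S4 are pairwise disjoint, so any hitting set needs a separate element for each — at least 2. Hence 2 is optimal.

2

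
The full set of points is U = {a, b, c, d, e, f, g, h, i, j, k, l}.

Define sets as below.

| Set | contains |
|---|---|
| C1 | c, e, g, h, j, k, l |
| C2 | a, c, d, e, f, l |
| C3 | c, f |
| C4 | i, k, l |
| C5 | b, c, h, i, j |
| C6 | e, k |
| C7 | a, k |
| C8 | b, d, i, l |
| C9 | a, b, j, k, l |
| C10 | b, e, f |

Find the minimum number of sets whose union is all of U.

Take {C1, C2, C8}. Their union is {a, b, c, d, e, f, g, h, i, j, k, l}, which is all 12 points.
Only C1 contains g, so C1 is forced; the remaining 5 points need at least 2 more sets (each remaining set adds at most 3) — so at least 3 sets are needed, and 3 is optimal.

3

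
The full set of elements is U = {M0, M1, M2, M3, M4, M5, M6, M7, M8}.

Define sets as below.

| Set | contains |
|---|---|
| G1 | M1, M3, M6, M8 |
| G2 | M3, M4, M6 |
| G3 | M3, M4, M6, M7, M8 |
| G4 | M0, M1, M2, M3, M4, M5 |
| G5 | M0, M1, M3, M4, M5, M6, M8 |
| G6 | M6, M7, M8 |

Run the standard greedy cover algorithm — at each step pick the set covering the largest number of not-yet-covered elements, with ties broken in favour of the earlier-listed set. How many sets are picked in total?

Greedy: pick G5 (covers 7 new) → pick G3 (covers 1 new) → pick G4 (covers 1 new). Total picks: 3.
(The true minimum cover uses only 2 sets, so greedy is not optimal here.)

3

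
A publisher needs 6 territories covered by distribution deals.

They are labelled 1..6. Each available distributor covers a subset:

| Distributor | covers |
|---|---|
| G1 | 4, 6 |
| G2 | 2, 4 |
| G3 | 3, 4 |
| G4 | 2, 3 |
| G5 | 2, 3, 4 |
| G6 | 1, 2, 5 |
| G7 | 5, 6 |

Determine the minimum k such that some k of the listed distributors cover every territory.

3

G1 and G3 and G6 together: G1 ∪ G3 ∪ G6 = {1, 2, 3, 4, 5, 6} — every territory is covered.
Only G6 contains 1, so G6 is forced; the remaining 3 territories need at least 2 more distributors (each remaining distributor adds at most 2) — so at least 3 distributors are needed, and 3 is optimal.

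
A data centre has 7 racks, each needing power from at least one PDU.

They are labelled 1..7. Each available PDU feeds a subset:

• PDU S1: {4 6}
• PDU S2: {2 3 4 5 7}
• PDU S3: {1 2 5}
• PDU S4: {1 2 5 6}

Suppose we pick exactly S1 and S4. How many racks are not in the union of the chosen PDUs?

2

Union of S1, S4 = {1, 2, 4, 5, 6}.
Not covered: 3, 7 — 2 racks.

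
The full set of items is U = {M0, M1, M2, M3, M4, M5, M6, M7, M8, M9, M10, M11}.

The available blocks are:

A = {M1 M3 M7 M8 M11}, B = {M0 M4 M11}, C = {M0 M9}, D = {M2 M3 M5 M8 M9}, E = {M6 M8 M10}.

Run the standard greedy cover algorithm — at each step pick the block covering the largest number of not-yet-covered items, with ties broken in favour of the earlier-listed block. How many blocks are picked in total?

Greedy: pick A (covers 5 new) → pick D (covers 3 new) → pick B (covers 2 new) → pick E (covers 2 new). Total picks: 4.

4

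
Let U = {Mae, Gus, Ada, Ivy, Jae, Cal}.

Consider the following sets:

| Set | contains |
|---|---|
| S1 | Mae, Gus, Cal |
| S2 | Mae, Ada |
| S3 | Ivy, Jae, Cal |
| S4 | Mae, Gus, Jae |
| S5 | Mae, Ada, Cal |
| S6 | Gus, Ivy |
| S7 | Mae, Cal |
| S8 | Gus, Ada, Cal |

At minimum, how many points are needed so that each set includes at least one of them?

3

Take H = {Mae, Ada, Ivy}. Each listed set contains at least one of these, so H is a hitting set of size 3.
No choice of 2 points meets every set, so 3 is the minimum.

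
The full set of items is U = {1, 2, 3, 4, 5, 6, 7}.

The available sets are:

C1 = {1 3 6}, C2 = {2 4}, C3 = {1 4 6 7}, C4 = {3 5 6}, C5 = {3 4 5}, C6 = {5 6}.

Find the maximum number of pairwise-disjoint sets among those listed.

2

C2, C4 are pairwise disjoint (C2={2,4}; C4={3,5,6}).
Every remaining set overlaps one of these, and no 3 of the listed sets are pairwise disjoint, so 2 is the maximum.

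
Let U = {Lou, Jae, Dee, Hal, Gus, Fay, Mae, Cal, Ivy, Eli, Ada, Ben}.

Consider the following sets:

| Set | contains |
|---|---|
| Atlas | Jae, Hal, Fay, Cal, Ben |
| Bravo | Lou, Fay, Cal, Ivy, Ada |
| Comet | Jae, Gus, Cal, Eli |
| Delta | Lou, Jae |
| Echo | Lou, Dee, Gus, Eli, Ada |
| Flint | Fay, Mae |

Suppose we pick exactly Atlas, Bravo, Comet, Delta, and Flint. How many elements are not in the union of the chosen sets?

1

Union of Atlas, Bravo, Comet, Delta, Flint = {Lou, Jae, Hal, Gus, Fay, Mae, Cal, Ivy, Eli, Ada, Ben}.
Not covered: Dee — 1 element.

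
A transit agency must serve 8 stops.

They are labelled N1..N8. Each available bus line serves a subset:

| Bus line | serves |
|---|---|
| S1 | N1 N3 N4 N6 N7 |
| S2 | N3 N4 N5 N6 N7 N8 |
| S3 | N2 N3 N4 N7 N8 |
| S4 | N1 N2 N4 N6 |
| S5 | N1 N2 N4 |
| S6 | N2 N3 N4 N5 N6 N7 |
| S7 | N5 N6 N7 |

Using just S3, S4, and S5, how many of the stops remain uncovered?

Union of S3, S4, S5 = {N1, N2, N3, N4, N6, N7, N8}.
Not covered: N5 — 1 stop.

1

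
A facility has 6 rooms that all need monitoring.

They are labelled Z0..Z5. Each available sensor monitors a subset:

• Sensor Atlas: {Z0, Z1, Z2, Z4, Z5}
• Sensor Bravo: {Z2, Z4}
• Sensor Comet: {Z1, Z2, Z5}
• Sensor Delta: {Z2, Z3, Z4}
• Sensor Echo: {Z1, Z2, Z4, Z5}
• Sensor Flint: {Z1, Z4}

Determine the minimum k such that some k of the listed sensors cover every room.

2

Take {Atlas, Delta}. Their union is {Z0, Z1, Z2, Z3, Z4, Z5}, which is all 6 rooms.
No single sensor has all 6 rooms (the largest, Atlas, has 5), so 2 is optimal.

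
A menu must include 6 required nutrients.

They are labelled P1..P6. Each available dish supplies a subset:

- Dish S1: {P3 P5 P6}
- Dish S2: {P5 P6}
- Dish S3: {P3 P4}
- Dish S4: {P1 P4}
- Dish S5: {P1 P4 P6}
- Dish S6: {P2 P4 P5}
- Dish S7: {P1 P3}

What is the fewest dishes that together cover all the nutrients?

S3 and S5 and S6 together: S3 ∪ S5 ∪ S6 = {P1, P2, P3, P4, P5, P6} — every nutrient is covered.
Only S6 contains P2, so S6 is forced; the remaining 3 nutrients need at least 2 more dishes (each remaining dish adds at most 2) — so at least 3 dishes are needed, and 3 is optimal.

3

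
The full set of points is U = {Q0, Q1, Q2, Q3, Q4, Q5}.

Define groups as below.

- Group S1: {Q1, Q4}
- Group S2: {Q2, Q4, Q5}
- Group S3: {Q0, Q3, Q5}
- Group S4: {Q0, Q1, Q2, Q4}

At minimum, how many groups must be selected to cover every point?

2

S3 and S4 cover everything between them: the union {Q0, Q1, Q2, Q3, Q4, Q5} is all of U.
No single group has all 6 points (the largest, S4, has 4), so 2 is optimal.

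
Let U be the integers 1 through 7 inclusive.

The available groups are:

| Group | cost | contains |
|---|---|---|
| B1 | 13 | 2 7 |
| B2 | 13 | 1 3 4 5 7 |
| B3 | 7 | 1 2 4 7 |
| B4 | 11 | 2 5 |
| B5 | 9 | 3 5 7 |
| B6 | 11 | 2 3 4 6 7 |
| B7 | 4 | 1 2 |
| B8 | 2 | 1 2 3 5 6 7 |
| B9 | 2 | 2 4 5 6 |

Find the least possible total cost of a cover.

B8, B9 together cover every point (B8 ∪ B9 = {1, 2, 3, 4, 5, 6, 7}); total cost 2 + 2 = 4.
No covering selection has total cost below 4.

4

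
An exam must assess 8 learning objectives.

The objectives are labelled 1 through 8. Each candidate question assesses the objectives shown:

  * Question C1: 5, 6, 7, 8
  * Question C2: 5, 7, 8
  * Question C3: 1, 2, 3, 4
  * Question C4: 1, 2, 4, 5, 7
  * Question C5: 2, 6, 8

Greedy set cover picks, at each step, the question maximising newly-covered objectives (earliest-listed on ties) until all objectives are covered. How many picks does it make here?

3

Greedy: pick C4 (covers 5 new) → pick C1 (covers 2 new) → pick C3 (covers 1 new). Total picks: 3.
(The true minimum cover uses only 2 questions, so greedy is not optimal here.)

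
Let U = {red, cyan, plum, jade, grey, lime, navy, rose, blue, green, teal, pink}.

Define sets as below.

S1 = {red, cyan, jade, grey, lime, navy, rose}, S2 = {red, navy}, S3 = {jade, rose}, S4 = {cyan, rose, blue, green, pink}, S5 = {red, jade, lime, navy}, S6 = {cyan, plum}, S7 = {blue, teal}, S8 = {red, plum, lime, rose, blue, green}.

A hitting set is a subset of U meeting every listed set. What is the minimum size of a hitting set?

Take H = {plum, navy, rose, blue}. Each listed set contains at least one of these, so H is a hitting set of size 4.
The sets S2, S3, S6, S7 are pairwise disjoint, so any hitting set needs a separate point for each — at least 4. Hence 4 is optimal.

4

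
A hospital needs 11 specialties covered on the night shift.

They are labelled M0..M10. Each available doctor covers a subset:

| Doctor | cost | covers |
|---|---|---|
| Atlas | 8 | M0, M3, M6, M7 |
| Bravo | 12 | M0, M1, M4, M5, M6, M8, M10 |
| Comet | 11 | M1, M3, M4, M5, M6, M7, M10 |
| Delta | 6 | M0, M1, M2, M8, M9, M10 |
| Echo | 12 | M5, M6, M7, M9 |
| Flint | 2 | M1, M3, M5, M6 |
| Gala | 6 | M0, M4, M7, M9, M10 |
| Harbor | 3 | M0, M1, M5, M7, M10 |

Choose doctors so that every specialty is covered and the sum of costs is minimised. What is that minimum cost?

Delta, Flint, Gala together cover every specialty (Delta ∪ Flint ∪ Gala = {M0, M1, M2, M3, M4, M5, M6, M7, M8, M9, M10}); total cost 6 + 2 + 6 = 14.
The greedy pick Flint, Harbor, Delta, Gala costs 17; no covering selection beats 14.

14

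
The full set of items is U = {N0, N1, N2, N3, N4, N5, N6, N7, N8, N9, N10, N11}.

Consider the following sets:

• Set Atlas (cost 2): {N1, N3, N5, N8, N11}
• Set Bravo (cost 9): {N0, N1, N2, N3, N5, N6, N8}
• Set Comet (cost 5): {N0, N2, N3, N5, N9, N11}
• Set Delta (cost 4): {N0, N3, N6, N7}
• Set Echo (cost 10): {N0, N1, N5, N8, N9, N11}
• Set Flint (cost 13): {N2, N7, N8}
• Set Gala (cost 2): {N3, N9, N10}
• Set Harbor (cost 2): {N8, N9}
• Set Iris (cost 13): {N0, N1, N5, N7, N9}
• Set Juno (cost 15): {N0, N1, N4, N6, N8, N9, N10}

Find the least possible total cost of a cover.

Comet, Delta, Juno together cover every item (Comet ∪ Delta ∪ Juno = {N0, N1, N2, N3, N4, N5, N6, N7, N8, N9, N10, N11}); total cost 5 + 4 + 15 = 24.
The greedy pick Atlas, Gala, Delta, Comet, Juno costs 28; no covering selection beats 24.

24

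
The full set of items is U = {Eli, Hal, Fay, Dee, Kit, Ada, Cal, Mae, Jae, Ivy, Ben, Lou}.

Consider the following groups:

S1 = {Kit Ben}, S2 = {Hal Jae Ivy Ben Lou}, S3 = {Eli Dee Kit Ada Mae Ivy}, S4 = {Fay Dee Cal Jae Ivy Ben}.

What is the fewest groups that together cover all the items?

S2 and S3 and S4 together: S2 ∪ S3 ∪ S4 = {Eli, Hal, Fay, Dee, Kit, Ada, Cal, Mae, Jae, Ivy, Ben, Lou} — every item is covered.
Only S3 contains Eli, so S3 is forced; the remaining 6 items need at least 2 more groups (each remaining group adds at most 4) — so at least 3 groups are needed, and 3 is optimal.

3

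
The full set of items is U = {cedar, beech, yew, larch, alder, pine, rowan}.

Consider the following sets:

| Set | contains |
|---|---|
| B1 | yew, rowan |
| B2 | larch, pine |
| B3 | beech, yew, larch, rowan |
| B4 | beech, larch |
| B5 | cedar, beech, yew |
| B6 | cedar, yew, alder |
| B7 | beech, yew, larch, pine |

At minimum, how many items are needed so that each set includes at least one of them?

2

H = {yew, larch} meets every set (each contains at least one member of H), and |H| = 2.
The sets B1, B4 are pairwise disjoint, so any hitting set needs a separate item for each — at least 2. Hence 2 is optimal.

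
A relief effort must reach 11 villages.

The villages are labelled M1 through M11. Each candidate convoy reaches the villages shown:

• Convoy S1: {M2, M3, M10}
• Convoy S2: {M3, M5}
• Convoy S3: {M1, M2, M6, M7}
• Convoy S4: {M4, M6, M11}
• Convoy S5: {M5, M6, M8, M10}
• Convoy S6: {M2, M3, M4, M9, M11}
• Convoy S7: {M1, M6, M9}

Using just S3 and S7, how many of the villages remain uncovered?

6

Union of S3, S7 = {M1, M2, M6, M7, M9}.
Not covered: M3, M4, M5, M8, M10, M11 — 6 villages.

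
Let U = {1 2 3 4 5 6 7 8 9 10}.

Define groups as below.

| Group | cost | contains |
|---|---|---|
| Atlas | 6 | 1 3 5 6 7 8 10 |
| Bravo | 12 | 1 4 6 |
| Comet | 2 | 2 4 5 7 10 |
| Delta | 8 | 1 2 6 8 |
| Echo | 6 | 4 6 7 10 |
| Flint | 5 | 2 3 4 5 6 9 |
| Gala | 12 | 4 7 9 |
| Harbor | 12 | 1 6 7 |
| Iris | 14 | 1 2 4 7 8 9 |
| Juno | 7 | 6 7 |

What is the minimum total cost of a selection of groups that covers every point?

Atlas, Flint together cover every point (Atlas ∪ Flint = {1, 2, 3, 4, 5, 6, 7, 8, 9, 10}); total cost 6 + 5 = 11.
The greedy pick Comet, Atlas, Flint costs 13; no covering selection beats 11.

11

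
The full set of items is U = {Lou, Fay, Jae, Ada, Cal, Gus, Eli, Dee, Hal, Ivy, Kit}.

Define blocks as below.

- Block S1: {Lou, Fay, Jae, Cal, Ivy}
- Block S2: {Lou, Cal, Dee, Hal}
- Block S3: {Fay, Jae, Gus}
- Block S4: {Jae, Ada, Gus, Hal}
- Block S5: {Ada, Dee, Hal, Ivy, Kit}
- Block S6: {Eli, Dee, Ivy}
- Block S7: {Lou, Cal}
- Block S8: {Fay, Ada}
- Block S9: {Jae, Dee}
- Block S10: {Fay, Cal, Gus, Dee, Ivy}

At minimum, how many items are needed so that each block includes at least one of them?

4

Take H = {Lou, Fay, Ada, Dee}. Each listed block contains at least one of these, so H is a hitting set of size 4.
No choice of 3 items meets every block, so 4 is the minimum.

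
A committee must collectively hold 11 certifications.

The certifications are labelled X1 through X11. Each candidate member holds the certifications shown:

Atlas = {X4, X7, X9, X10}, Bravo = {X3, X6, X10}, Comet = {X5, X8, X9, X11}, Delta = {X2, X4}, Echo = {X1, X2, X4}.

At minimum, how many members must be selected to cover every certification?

Atlas and Bravo and Comet and Echo together: Atlas ∪ Bravo ∪ Comet ∪ Echo = {X1, X2, X3, X4, X5, X6, X7, X8, X9, X10, X11} — every certification is covered.
Only Comet contains X5, so Comet is forced; the remaining 7 certifications need at least 3 more members (each remaining member adds at most 3) — so at least 4 members are needed, and 4 is optimal.

4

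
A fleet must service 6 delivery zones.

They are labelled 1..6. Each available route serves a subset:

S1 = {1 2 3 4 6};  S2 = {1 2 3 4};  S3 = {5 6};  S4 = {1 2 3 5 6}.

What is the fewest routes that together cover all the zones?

S1 and S4 together: S1 ∪ S4 = {1, 2, 3, 4, 5, 6} — every zone is covered.
No single route has all 6 zones (the largest, S1, has 5), so 2 is optimal.

2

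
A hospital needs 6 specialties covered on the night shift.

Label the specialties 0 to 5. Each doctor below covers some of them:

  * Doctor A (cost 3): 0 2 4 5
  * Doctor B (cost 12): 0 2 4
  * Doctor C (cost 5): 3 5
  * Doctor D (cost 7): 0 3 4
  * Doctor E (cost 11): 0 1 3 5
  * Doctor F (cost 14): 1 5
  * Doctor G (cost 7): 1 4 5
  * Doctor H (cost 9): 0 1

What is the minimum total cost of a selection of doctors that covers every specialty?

A, E together cover every specialty (A ∪ E = {0, 1, 2, 3, 4, 5}); total cost 3 + 11 = 14.
The greedy pick A, C, G costs 15; no covering selection beats 14.

14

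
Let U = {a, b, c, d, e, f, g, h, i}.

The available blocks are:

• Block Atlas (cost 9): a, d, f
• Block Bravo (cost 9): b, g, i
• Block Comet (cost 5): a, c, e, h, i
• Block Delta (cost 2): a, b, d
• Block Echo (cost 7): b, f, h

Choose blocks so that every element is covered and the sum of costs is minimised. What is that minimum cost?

23

Atlas, Bravo, Comet together cover every element (Atlas ∪ Bravo ∪ Comet = {a, b, c, d, e, f, g, h, i}); total cost 9 + 9 + 5 = 23.
No covering selection has total cost below 23.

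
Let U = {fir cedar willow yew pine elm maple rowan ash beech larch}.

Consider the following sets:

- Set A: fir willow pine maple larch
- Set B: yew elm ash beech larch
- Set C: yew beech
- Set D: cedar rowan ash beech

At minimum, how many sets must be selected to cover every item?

3

A and B and D together: A ∪ B ∪ D = {fir, cedar, willow, yew, pine, elm, maple, rowan, ash, beech, larch} — every item is covered.
Each set has at most 5 items, and 2·5 = 10 < 11 — so at least 3 sets are needed, and 3 is optimal.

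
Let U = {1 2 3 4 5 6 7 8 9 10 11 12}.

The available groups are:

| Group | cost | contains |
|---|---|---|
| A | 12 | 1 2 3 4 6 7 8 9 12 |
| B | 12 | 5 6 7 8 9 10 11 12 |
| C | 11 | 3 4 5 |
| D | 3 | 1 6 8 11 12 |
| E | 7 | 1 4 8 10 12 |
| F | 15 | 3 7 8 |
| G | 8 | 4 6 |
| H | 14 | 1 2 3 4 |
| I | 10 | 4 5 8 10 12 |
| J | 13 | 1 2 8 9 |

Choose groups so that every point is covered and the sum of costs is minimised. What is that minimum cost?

A, B together cover every point (A ∪ B = {1, 2, 3, 4, 5, 6, 7, 8, 9, 10, 11, 12}); total cost 12 + 12 = 24.
The greedy pick D, A, I costs 25; no covering selection beats 24.

24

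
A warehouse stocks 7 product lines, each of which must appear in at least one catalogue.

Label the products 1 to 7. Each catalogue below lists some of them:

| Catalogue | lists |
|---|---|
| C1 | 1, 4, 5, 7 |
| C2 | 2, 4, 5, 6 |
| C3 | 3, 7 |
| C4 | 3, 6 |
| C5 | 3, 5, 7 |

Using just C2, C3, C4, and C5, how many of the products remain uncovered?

Union of C2, C3, C4, C5 = {2, 3, 4, 5, 6, 7}.
Not covered: 1 — 1 product.

1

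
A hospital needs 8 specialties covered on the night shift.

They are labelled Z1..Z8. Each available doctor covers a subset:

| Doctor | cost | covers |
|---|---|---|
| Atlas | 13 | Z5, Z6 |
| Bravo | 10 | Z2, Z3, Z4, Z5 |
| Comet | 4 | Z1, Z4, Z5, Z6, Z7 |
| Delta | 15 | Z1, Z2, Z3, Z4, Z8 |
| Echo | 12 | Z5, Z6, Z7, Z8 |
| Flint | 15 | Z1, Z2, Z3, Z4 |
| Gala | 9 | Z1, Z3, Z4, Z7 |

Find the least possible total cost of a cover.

19

Comet, Delta together cover every specialty (Comet ∪ Delta = {Z1, Z2, Z3, Z4, Z5, Z6, Z7, Z8}); total cost 4 + 15 = 19.
The greedy pick Comet, Bravo, Echo costs 26; no covering selection beats 19.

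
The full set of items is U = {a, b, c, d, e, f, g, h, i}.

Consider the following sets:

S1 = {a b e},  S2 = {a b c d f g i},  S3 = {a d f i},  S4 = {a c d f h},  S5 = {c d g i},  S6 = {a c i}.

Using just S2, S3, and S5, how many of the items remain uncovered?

Union of S2, S3, S5 = {a, b, c, d, f, g, i}.
Not covered: e, h — 2 items.

2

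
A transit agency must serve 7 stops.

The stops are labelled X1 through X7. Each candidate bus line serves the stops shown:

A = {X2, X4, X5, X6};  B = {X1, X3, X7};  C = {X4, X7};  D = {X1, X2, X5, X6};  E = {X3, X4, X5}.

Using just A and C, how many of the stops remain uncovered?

2

Union of A, C = {X2, X4, X5, X6, X7}.
Not covered: X1, X3 — 2 stops.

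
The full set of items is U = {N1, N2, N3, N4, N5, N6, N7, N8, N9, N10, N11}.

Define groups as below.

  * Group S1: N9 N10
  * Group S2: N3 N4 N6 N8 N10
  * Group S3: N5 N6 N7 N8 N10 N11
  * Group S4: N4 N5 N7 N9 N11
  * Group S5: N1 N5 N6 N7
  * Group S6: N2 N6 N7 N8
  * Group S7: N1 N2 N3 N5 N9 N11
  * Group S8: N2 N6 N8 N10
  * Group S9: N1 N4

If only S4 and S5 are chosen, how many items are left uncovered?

Union of S4, S5 = {N1, N4, N5, N6, N7, N9, N11}.
Not covered: N2, N3, N8, N10 — 4 items.

4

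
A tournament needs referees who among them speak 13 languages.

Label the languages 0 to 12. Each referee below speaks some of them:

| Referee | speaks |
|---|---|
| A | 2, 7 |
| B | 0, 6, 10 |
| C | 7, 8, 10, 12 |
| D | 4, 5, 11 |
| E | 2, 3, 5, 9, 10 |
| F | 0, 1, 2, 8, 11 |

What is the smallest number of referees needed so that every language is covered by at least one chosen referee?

B and C and D and E and F together: B ∪ C ∪ D ∪ E ∪ F = {0, 1, 2, 3, 4, 5, 6, 7, 8, 9, 10, 11, 12} — every language is covered.
No 4 of the 6 referees cover everything (all 15 combinations miss at least one language), so 5 is optimal.

5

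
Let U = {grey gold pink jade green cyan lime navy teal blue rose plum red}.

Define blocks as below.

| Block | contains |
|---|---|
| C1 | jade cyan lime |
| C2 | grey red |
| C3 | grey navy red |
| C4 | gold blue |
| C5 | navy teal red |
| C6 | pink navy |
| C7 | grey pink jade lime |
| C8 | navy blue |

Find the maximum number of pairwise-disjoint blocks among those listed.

C1, C2, C4, C6 are pairwise disjoint (C1={jade,cyan,lime}; C2={grey,red}; C4={gold,blue}; C6={pink,navy}).
Every remaining block overlaps one of these, and no 5 of the listed blocks are pairwise disjoint, so 4 is the maximum.

4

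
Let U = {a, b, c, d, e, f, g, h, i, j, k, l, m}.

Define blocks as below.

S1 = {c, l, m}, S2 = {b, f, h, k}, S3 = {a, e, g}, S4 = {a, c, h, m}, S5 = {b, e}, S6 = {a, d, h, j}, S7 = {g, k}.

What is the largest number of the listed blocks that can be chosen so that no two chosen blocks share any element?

S1, S5, S6, S7 are pairwise disjoint (S1={c,l,m}; S5={b,e}; S6={a,d,h,j}; S7={g,k}).
Every remaining block overlaps one of these, and no 5 of the listed blocks are pairwise disjoint, so 4 is the maximum.

4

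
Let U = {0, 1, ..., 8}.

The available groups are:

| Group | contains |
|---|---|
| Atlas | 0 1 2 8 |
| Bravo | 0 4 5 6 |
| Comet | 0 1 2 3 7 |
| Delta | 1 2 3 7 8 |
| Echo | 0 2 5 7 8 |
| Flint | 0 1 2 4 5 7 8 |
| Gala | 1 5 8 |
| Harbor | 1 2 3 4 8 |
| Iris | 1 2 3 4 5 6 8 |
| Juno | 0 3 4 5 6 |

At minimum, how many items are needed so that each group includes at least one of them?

Take H = {1, 5}. Each listed group contains at least one of these, so H is a hitting set of size 2.
The groups Bravo, Delta are pairwise disjoint, so any hitting set needs a separate item for each — at least 2. Hence 2 is optimal.

2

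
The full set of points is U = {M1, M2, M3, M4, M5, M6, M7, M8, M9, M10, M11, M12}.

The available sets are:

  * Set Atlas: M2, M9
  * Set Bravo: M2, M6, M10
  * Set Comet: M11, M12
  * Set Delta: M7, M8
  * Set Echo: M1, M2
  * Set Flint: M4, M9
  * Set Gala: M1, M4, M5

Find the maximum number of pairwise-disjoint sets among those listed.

Comet, Delta, Echo, Flint are pairwise disjoint (Comet={M11,M12}; Delta={M7,M8}; Echo={M1,M2}; Flint={M4,M9}).
Every remaining set overlaps one of these, and no 5 of the listed sets are pairwise disjoint, so 4 is the maximum.

4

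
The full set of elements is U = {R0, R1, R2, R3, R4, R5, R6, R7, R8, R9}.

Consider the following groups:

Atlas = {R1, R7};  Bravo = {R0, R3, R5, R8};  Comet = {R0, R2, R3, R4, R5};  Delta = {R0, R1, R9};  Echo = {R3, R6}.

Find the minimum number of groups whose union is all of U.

5

Atlas and Bravo and Comet and Delta and Echo together: Atlas ∪ Bravo ∪ Comet ∪ Delta ∪ Echo = {R0, R1, R2, R3, R4, R5, R6, R7, R8, R9} — every element is covered.
No 4 of the 5 groups cover everything (all 5 combinations miss at least one element), so 5 is optimal.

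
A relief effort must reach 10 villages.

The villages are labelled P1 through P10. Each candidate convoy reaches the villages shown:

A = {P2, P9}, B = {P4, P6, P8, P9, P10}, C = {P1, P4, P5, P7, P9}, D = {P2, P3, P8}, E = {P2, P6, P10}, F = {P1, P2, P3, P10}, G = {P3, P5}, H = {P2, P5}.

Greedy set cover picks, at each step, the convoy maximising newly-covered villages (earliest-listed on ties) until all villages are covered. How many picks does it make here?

3

Greedy: pick B (covers 5 new) → pick C (covers 3 new) → pick D (covers 2 new). Total picks: 3.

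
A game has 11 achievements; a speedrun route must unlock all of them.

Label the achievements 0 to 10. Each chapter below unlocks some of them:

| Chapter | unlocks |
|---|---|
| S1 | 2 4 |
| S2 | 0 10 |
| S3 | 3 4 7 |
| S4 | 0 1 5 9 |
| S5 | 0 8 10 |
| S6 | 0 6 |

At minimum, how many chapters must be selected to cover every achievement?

S1 and S3 and S4 and S5 and S6 together: S1 ∪ S3 ∪ S4 ∪ S5 ∪ S6 = {0, 1, 2, 3, 4, 5, 6, 7, 8, 9, 10} — every achievement is covered.
No 4 of the 6 chapters cover everything (all 15 combinations miss at least one achievement), so 5 is optimal.

5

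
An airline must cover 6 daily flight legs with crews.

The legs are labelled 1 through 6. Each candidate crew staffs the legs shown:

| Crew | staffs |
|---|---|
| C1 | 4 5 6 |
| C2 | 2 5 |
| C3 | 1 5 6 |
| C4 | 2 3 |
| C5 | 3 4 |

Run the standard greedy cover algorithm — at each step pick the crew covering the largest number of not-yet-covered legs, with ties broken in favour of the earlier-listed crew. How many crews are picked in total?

3

Greedy: pick C1 (covers 3 new) → pick C4 (covers 2 new) → pick C3 (covers 1 new). Total picks: 3.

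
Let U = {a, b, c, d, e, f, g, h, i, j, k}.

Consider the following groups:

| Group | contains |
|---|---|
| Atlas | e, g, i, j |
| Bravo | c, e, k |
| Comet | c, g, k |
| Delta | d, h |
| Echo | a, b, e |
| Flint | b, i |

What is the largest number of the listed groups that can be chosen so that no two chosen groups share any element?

Bravo, Delta, Flint are pairwise disjoint (Bravo={c,e,k}; Delta={d,h}; Flint={b,i}).
Every remaining group overlaps one of these, and no 4 of the listed groups are pairwise disjoint, so 3 is the maximum.

3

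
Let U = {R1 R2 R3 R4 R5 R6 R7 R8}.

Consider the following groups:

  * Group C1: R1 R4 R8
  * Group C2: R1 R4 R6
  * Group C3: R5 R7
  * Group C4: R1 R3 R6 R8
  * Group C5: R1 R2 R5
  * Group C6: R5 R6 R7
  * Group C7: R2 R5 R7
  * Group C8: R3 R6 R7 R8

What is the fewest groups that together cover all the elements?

3

C2 and C7 and C8 together: C2 ∪ C7 ∪ C8 = {R1, R2, R3, R4, R5, R6, R7, R8} — every element is covered.
No 2 of the 8 groups cover everything (all 28 combinations miss at least one element), so 3 is optimal.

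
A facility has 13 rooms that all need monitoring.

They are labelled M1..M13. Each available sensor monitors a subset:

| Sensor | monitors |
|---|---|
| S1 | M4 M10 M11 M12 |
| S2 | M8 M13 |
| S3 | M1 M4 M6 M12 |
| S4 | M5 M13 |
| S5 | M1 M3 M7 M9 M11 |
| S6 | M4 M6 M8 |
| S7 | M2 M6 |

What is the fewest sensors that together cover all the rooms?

S1 and S2 and S4 and S5 and S7 together: S1 ∪ S2 ∪ S4 ∪ S5 ∪ S7 = {M1, M2, M3, M4, M5, M6, M7, M8, M9, M10, M11, M12, M13} — every room is covered.
No 4 of the 7 sensors cover everything (all 35 combinations miss at least one room), so 5 is optimal.

5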